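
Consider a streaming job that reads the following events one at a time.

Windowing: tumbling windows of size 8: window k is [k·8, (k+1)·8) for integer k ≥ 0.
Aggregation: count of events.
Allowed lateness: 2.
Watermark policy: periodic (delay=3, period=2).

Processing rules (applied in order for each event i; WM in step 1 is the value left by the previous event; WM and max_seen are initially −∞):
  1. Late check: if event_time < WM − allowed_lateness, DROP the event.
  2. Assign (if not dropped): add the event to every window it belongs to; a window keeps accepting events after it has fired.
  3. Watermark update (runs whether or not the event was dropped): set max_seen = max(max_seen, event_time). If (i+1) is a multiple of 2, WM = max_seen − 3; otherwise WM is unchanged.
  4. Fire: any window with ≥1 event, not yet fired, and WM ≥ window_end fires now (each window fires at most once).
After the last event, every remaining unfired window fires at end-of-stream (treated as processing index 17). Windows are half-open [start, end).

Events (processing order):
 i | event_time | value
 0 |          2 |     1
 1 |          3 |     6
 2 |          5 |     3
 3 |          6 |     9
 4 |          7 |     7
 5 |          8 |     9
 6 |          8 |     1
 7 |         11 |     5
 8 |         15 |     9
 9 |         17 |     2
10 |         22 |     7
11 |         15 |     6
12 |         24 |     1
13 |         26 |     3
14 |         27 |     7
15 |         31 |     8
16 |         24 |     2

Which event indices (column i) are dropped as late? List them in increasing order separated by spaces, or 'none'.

i=0 t=2 v=1: → [0,8); WM=−∞
i=1 t=3 v=6: → [0,8); WM=0
i=2 t=5 v=3: → [0,8); WM=0
i=3 t=6 v=9: → [0,8); WM=3
i=4 t=7 v=7: → [0,8); WM=3
i=5 t=8 v=9: → [8,16); WM=5
i=6 t=8 v=1: → [8,16); WM=5
i=7 t=11 v=5: → [8,16); WM=8; [0,8) fires=5
i=8 t=15 v=9: → [8,16); WM=8
i=9 t=17 v=2: → [16,24); WM=14
i=10 t=22 v=7: → [16,24); WM=14
i=11 t=15 v=6: → [8,16); WM=19; [8,16) fires=5
i=12 t=24 v=1: → [24,32); WM=19
i=13 t=26 v=3: → [24,32); WM=23
i=14 t=27 v=7: → [24,32); WM=23
i=15 t=31 v=8: → [24,32); WM=28; [16,24) fires=2
i=16 t=24 v=2: DROP (t<28-2); WM=28

16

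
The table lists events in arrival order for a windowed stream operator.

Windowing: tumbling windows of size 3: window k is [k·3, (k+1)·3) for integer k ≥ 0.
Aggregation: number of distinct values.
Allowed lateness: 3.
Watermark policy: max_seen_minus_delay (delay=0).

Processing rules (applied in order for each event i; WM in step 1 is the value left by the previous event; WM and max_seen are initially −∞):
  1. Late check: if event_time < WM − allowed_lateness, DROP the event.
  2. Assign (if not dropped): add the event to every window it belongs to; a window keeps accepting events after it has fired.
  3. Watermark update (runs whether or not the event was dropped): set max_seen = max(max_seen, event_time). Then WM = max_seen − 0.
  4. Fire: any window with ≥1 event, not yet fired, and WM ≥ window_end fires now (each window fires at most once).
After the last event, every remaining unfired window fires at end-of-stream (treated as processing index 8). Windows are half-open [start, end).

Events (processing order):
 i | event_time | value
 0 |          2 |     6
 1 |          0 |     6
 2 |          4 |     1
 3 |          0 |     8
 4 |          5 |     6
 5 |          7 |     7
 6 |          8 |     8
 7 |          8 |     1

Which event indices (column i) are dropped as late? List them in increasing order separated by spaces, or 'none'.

i=0 t=2 v=6: → [0,3); WM=2
i=1 t=0 v=6: → [0,3); WM=2
i=2 t=4 v=1: → [3,6); WM=4; [0,3) fires=1
i=3 t=0 v=8: DROP (t<4-3); WM=4
i=4 t=5 v=6: → [3,6); WM=5
i=5 t=7 v=7: → [6,9); WM=7; [3,6) fires=2
i=6 t=8 v=8: → [6,9); WM=8
i=7 t=8 v=1: → [6,9); WM=8

3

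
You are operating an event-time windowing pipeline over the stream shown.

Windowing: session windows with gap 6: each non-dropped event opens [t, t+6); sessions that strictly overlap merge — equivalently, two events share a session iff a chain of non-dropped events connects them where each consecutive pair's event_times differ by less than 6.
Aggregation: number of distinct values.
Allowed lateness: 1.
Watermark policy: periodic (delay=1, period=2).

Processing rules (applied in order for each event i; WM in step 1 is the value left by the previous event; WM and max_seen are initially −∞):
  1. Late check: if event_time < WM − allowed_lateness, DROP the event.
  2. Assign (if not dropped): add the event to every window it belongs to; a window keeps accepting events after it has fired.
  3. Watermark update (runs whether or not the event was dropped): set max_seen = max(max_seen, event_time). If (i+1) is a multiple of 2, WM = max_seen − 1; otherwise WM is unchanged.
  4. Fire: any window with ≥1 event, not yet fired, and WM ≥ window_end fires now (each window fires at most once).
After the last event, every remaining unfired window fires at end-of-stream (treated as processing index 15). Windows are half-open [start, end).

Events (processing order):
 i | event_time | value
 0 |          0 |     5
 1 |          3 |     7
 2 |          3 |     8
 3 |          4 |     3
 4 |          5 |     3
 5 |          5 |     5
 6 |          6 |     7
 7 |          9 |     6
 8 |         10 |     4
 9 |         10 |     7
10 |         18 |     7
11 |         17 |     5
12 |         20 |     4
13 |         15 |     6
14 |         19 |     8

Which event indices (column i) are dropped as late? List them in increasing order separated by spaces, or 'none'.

13

i=0 t=0 v=5: → [0,6); WM=−∞
i=1 t=3 v=7: → [0,9); WM=2
i=2 t=3 v=8: → [0,9); WM=2
i=3 t=4 v=3: → [0,10); WM=3
i=4 t=5 v=3: → [0,11); WM=3
i=5 t=5 v=5: → [0,11); WM=4
i=6 t=6 v=7: → [0,12); WM=4
i=7 t=9 v=6: → [0,15); WM=8
i=8 t=10 v=4: → [0,16); WM=8
i=9 t=10 v=7: → [0,16); WM=9
i=10 t=18 v=7: → [18,24); WM=9
i=11 t=17 v=5: → [17,24); WM=17
i=12 t=20 v=4: → [17,26); WM=17
i=13 t=15 v=6: DROP (t<17-1); WM=19
i=14 t=19 v=8: → [17,26); WM=19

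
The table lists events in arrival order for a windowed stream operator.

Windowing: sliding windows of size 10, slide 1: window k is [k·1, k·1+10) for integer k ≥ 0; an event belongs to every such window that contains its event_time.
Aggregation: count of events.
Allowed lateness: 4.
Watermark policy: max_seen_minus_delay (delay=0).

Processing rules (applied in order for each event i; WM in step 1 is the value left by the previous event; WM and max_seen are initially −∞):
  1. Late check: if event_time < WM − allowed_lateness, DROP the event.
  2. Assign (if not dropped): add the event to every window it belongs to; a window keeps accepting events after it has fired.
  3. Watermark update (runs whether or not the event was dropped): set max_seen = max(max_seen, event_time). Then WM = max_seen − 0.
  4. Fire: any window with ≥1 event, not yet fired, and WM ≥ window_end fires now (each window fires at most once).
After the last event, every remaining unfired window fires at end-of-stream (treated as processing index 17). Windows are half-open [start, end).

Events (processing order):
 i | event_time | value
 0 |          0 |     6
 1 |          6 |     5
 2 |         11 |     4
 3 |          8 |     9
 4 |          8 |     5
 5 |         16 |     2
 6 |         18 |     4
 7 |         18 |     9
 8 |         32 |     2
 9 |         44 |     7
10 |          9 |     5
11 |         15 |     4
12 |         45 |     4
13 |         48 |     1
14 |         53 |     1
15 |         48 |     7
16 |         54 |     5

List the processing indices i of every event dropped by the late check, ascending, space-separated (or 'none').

10 11 15

i=0 t=0 v=6: → [0,10); WM=0
i=1 t=6 v=5: → [6,16),[5,15),[4,14),[3,13),[2,12),[1,11),[0,10); WM=6
i=2 t=11 v=4: → [11,21),[10,20),[9,19),[8,18),[7,17),[6,16),[5,15),[4,14),[3,13),[2,12); WM=11; [0,10) fires=2 [1,11) fires=1
i=3 t=8 v=9: → [8,18),[7,17),[6,16),[5,15),[4,14),[3,13),[2,12),[1,11),[0,10); WM=11
i=4 t=8 v=5: → [8,18),[7,17),[6,16),[5,15),[4,14),[3,13),[2,12),[1,11),[0,10); WM=11
i=5 t=16 v=2: → [16,26),[15,25),[14,24),[13,23),[12,22),[11,21),[10,20),[9,19),[8,18),[7,17); WM=16; [2,12) fires=4 [3,13) fires=4 [4,14) fires=4 [5,15) fires=4 [6,16) fires=4
i=6 t=18 v=4: → [18,28),[17,27),[16,26),[15,25),[14,24),[13,23),[12,22),[11,21),[10,20),[9,19); WM=18; [7,17) fires=4 [8,18) fires=4
i=7 t=18 v=9: → [18,28),[17,27),[16,26),[15,25),[14,24),[13,23),[12,22),[11,21),[10,20),[9,19); WM=18
i=8 t=32 v=2: → [32,42),[31,41),[30,40),[29,39),[28,38),[27,37),[26,36),[25,35),[24,34),[23,33); WM=32; [9,19) fires=4 [10,20) fires=4 [11,21) fires=4 [12,22) fires=3 [13,23) fires=3 [14,24) fires=3 [15,25) fires=3 [16,26) fires=3 [17,27) fires=2 [18,28) fires=2
i=9 t=44 v=7: → [44,54),[43,53),[42,52),[41,51),[40,50),[39,49),[38,48),[37,47),[36,46),[35,45); WM=44; [23,33) fires=1 [24,34) fires=1 [25,35) fires=1 [26,36) fires=1 [27,37) fires=1 [28,38) fires=1 [29,39) fires=1 [30,40) fires=1 [31,41) fires=1 [32,42) fires=1
i=10 t=9 v=5: DROP (t<44-4); WM=44
i=11 t=15 v=4: DROP (t<44-4); WM=44
i=12 t=45 v=4: → [45,55),[44,54),[43,53),[42,52),[41,51),[40,50),[39,49),[38,48),[37,47),[36,46); WM=45; [35,45) fires=1
i=13 t=48 v=1: → [48,58),[47,57),[46,56),[45,55),[44,54),[43,53),[42,52),[41,51),[40,50),[39,49); WM=48; [36,46) fires=2 [37,47) fires=2 [38,48) fires=2
i=14 t=53 v=1: → [53,63),[52,62),[51,61),[50,60),[49,59),[48,58),[47,57),[46,56),[45,55),[44,54); WM=53; [39,49) fires=3 [40,50) fires=3 [41,51) fires=3 [42,52) fires=3 [43,53) fires=3
i=15 t=48 v=7: DROP (t<53-4); WM=53
i=16 t=54 v=5: → [54,64),[53,63),[52,62),[51,61),[50,60),[49,59),[48,58),[47,57),[46,56),[45,55); WM=54; [44,54) fires=4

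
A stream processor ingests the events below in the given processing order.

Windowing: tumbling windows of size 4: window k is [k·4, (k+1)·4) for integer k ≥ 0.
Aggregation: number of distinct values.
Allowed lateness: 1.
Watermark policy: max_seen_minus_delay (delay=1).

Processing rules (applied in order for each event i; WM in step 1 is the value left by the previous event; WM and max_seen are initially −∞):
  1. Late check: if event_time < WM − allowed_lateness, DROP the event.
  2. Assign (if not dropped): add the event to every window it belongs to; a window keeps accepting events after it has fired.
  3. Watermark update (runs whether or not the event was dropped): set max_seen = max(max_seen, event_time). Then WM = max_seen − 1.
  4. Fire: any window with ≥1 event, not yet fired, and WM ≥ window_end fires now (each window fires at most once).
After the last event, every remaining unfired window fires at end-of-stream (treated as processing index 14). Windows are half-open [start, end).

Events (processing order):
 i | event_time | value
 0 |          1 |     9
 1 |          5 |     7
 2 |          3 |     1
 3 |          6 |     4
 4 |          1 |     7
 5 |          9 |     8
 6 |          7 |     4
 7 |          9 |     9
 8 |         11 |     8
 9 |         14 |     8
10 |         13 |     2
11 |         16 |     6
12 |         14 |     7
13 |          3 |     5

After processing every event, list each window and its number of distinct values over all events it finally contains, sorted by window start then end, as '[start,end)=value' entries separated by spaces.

[0,4)=2 [4,8)=2 [8,12)=2 [12,16)=3 [16,20)=1

i=0 t=1 v=9: → [0,4); WM=0
i=1 t=5 v=7: → [4,8); WM=4; [0,4) fires=1
i=2 t=3 v=1: → [0,4); WM=4
i=3 t=6 v=4: → [4,8); WM=5
i=4 t=1 v=7: DROP (t<5-1); WM=5
i=5 t=9 v=8: → [8,12); WM=8; [4,8) fires=2
i=6 t=7 v=4: → [4,8); WM=8
i=7 t=9 v=9: → [8,12); WM=8
i=8 t=11 v=8: → [8,12); WM=10
i=9 t=14 v=8: → [12,16); WM=13; [8,12) fires=2
i=10 t=13 v=2: → [12,16); WM=13
i=11 t=16 v=6: → [16,20); WM=15
i=12 t=14 v=7: → [12,16); WM=15
i=13 t=3 v=5: DROP (t<15-1); WM=15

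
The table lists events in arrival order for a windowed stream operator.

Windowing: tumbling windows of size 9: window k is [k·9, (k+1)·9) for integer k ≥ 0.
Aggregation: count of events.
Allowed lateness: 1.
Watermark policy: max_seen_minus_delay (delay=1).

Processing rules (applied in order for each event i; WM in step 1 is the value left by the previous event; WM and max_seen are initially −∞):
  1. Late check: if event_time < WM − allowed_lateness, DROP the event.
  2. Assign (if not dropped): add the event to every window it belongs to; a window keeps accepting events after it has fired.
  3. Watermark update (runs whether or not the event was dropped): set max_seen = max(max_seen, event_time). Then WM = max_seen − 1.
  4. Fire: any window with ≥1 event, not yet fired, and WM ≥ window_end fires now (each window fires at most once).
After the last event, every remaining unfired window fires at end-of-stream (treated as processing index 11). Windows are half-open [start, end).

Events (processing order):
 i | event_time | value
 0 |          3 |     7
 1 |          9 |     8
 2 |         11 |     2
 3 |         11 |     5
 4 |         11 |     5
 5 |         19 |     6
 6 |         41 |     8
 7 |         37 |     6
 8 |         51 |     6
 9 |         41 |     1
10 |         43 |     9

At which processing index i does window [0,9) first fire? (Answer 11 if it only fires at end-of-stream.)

i=0 t=3 v=7: → [0,9); WM=2
i=1 t=9 v=8: → [9,18); WM=8
i=2 t=11 v=2: → [9,18); WM=10; [0,9) fires=1
i=3 t=11 v=5: → [9,18); WM=10
i=4 t=11 v=5: → [9,18); WM=10
i=5 t=19 v=6: → [18,27); WM=18; [9,18) fires=4
i=6 t=41 v=8: → [36,45); WM=40; [18,27) fires=1
i=7 t=37 v=6: DROP (t<40-1); WM=40
i=8 t=51 v=6: → [45,54); WM=50; [36,45) fires=1
i=9 t=41 v=1: DROP (t<50-1); WM=50
i=10 t=43 v=9: DROP (t<50-1); WM=50

2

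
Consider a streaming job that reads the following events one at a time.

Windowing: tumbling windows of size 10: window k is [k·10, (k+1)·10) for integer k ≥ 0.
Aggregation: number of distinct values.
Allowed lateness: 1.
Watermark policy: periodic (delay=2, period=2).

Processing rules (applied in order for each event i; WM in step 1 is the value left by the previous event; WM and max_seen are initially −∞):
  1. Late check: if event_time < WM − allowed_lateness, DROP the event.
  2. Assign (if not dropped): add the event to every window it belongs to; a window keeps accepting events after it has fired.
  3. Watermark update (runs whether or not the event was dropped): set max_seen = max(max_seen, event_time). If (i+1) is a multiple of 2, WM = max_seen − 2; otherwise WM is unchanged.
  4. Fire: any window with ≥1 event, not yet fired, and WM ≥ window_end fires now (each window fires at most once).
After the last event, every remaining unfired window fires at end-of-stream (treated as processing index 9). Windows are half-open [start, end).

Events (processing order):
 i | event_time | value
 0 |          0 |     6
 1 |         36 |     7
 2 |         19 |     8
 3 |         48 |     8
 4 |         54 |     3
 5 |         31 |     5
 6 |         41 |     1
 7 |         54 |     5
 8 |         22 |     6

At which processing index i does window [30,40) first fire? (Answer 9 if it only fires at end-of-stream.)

3

i=0 t=0 v=6: → [0,10); WM=−∞
i=1 t=36 v=7: → [30,40); WM=34; [0,10) fires=1
i=2 t=19 v=8: DROP (t<34-1); WM=34
i=3 t=48 v=8: → [40,50); WM=46; [30,40) fires=1
i=4 t=54 v=3: → [50,60); WM=46
i=5 t=31 v=5: DROP (t<46-1); WM=52; [40,50) fires=1
i=6 t=41 v=1: DROP (t<52-1); WM=52
i=7 t=54 v=5: → [50,60); WM=52
i=8 t=22 v=6: DROP (t<52-1); WM=52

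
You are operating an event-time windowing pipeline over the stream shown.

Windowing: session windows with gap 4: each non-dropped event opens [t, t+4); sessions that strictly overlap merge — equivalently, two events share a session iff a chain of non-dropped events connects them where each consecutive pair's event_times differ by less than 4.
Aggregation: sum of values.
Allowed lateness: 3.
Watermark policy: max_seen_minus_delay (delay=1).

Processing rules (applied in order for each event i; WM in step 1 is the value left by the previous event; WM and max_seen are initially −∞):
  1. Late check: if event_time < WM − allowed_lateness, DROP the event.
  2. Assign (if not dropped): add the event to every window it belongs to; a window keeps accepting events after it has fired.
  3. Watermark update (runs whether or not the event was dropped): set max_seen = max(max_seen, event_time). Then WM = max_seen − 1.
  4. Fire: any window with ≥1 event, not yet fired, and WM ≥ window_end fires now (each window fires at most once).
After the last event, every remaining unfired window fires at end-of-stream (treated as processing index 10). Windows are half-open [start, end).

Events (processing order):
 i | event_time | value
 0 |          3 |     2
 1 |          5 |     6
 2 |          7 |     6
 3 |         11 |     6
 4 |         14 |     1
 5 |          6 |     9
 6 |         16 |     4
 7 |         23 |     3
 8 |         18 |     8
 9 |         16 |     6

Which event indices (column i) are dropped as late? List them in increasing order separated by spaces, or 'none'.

i=0 t=3 v=2: → [3,7); WM=2
i=1 t=5 v=6: → [3,9); WM=4
i=2 t=7 v=6: → [3,11); WM=6
i=3 t=11 v=6: → [11,15); WM=10
i=4 t=14 v=1: → [11,18); WM=13
i=5 t=6 v=9: DROP (t<13-3); WM=13
i=6 t=16 v=4: → [11,20); WM=15
i=7 t=23 v=3: → [23,27); WM=22
i=8 t=18 v=8: DROP (t<22-3); WM=22
i=9 t=16 v=6: DROP (t<22-3); WM=22

5 8 9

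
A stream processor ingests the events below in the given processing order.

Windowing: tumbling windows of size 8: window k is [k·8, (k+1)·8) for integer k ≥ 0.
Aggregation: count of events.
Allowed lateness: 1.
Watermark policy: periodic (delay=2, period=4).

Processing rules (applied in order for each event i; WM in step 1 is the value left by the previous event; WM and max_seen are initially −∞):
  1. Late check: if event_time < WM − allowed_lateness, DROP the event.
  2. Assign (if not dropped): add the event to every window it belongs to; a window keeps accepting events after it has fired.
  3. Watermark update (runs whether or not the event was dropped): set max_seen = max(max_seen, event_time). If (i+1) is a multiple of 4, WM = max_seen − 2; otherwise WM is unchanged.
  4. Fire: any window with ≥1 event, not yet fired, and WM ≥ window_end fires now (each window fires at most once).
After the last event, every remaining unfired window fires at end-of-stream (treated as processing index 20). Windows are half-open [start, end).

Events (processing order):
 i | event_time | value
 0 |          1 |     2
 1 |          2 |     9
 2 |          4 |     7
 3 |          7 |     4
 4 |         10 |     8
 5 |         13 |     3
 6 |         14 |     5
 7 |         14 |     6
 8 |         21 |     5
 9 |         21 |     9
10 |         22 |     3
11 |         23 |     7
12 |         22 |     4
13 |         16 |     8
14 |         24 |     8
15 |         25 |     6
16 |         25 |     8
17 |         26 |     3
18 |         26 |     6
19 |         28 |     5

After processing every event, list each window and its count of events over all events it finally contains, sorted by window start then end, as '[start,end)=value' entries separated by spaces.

[0,8)=4 [8,16)=4 [16,24)=5 [24,32)=6

i=0 t=1 v=2: → [0,8); WM=−∞
i=1 t=2 v=9: → [0,8); WM=−∞
i=2 t=4 v=7: → [0,8); WM=−∞
i=3 t=7 v=4: → [0,8); WM=5
i=4 t=10 v=8: → [8,16); WM=5
i=5 t=13 v=3: → [8,16); WM=5
i=6 t=14 v=5: → [8,16); WM=5
i=7 t=14 v=6: → [8,16); WM=12; [0,8) fires=4
i=8 t=21 v=5: → [16,24); WM=12
i=9 t=21 v=9: → [16,24); WM=12
i=10 t=22 v=3: → [16,24); WM=12
i=11 t=23 v=7: → [16,24); WM=21; [8,16) fires=4
i=12 t=22 v=4: → [16,24); WM=21
i=13 t=16 v=8: DROP (t<21-1); WM=21
i=14 t=24 v=8: → [24,32); WM=21
i=15 t=25 v=6: → [24,32); WM=23
i=16 t=25 v=8: → [24,32); WM=23
i=17 t=26 v=3: → [24,32); WM=23
i=18 t=26 v=6: → [24,32); WM=23
i=19 t=28 v=5: → [24,32); WM=26; [16,24) fires=5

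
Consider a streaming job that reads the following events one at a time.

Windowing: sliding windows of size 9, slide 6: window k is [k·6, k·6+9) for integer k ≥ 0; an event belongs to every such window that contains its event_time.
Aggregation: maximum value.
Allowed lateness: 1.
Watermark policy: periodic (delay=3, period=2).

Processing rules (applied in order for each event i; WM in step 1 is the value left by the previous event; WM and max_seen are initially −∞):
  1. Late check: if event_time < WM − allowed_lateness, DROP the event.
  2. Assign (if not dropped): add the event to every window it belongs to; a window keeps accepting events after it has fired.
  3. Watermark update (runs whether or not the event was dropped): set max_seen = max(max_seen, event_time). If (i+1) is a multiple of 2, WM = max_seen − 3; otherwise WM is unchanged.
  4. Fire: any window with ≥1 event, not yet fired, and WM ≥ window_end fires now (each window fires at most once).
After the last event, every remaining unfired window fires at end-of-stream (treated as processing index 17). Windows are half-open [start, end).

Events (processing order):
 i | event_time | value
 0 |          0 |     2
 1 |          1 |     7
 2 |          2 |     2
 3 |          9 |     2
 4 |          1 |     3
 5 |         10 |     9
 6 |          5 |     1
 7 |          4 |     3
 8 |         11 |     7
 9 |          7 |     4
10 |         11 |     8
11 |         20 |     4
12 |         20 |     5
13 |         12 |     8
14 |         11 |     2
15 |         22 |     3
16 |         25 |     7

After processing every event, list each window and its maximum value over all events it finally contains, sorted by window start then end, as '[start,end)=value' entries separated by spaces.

i=0 t=0 v=2: → [0,9); WM=−∞
i=1 t=1 v=7: → [0,9); WM=-2
i=2 t=2 v=2: → [0,9); WM=-2
i=3 t=9 v=2: → [6,15); WM=6
i=4 t=1 v=3: DROP (t<6-1); WM=6
i=5 t=10 v=9: → [6,15); WM=7
i=6 t=5 v=1: DROP (t<7-1); WM=7
i=7 t=4 v=3: DROP (t<7-1); WM=7
i=8 t=11 v=7: → [6,15); WM=7
i=9 t=7 v=4: → [6,15),[0,9); WM=8
i=10 t=11 v=8: → [6,15); WM=8
i=11 t=20 v=4: → [18,27),[12,21); WM=17; [0,9) fires=7 [6,15) fires=9
i=12 t=20 v=5: → [18,27),[12,21); WM=17
i=13 t=12 v=8: DROP (t<17-1); WM=17
i=14 t=11 v=2: DROP (t<17-1); WM=17
i=15 t=22 v=3: → [18,27); WM=19
i=16 t=25 v=7: → [24,33),[18,27); WM=19

[0,9)=7 [6,15)=9 [12,21)=5 [18,27)=7 [24,33)=7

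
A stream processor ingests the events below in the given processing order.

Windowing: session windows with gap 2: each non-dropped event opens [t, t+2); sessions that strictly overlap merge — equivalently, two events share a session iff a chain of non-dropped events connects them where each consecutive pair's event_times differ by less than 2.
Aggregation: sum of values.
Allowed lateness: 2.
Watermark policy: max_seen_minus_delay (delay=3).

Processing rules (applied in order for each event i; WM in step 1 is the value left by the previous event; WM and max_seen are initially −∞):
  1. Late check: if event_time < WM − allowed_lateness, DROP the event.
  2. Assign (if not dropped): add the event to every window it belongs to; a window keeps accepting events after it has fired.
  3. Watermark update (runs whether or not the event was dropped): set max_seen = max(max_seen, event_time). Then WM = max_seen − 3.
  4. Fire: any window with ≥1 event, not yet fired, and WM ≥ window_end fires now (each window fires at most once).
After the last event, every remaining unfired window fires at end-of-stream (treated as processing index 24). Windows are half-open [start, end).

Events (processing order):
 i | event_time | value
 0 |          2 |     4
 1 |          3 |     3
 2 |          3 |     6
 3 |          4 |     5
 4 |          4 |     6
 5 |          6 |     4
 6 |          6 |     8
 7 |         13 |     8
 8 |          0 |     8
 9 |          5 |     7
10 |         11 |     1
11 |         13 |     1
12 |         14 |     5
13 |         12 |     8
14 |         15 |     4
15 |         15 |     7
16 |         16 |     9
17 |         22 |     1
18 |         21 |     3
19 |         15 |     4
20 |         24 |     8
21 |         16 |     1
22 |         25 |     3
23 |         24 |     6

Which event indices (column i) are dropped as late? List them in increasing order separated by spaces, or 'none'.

i=0 t=2 v=4: → [2,4); WM=-1
i=1 t=3 v=3: → [2,5); WM=0
i=2 t=3 v=6: → [2,5); WM=0
i=3 t=4 v=5: → [2,6); WM=1
i=4 t=4 v=6: → [2,6); WM=1
i=5 t=6 v=4: → [6,8); WM=3
i=6 t=6 v=8: → [6,8); WM=3
i=7 t=13 v=8: → [13,15); WM=10
i=8 t=0 v=8: DROP (t<10-2); WM=10
i=9 t=5 v=7: DROP (t<10-2); WM=10
i=10 t=11 v=1: → [11,13); WM=10
i=11 t=13 v=1: → [13,15); WM=10
i=12 t=14 v=5: → [13,16); WM=11
i=13 t=12 v=8: → [11,16); WM=11
i=14 t=15 v=4: → [11,17); WM=12
i=15 t=15 v=7: → [11,17); WM=12
i=16 t=16 v=9: → [11,18); WM=13
i=17 t=22 v=1: → [22,24); WM=19
i=18 t=21 v=3: → [21,24); WM=19
i=19 t=15 v=4: DROP (t<19-2); WM=19
i=20 t=24 v=8: → [24,26); WM=21
i=21 t=16 v=1: DROP (t<21-2); WM=21
i=22 t=25 v=3: → [24,27); WM=22
i=23 t=24 v=6: → [24,27); WM=22

8 9 19 21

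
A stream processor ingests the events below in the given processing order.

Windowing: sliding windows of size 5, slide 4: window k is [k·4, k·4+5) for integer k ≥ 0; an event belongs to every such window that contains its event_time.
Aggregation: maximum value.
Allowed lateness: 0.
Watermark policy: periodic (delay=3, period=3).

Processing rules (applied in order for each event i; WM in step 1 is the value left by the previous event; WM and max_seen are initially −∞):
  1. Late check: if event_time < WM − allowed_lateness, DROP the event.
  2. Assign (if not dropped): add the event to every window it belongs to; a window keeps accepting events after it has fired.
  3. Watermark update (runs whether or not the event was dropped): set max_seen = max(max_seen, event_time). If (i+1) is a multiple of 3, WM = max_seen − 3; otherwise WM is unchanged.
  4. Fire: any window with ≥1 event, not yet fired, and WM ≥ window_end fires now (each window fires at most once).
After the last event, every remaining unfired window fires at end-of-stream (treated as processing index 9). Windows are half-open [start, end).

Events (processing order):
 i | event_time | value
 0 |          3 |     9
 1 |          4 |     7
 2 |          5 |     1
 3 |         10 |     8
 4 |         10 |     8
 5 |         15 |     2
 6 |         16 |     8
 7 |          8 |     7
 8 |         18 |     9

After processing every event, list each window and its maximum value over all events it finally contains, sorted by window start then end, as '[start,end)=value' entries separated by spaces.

[0,5)=9 [4,9)=7 [8,13)=8 [12,17)=8 [16,21)=9

i=0 t=3 v=9: → [0,5); WM=−∞
i=1 t=4 v=7: → [4,9),[0,5); WM=−∞
i=2 t=5 v=1: → [4,9); WM=2
i=3 t=10 v=8: → [8,13); WM=2
i=4 t=10 v=8: → [8,13); WM=2
i=5 t=15 v=2: → [12,17); WM=12; [0,5) fires=9 [4,9) fires=7
i=6 t=16 v=8: → [16,21),[12,17); WM=12
i=7 t=8 v=7: DROP (t<12-0); WM=12
i=8 t=18 v=9: → [16,21); WM=15; [8,13) fires=8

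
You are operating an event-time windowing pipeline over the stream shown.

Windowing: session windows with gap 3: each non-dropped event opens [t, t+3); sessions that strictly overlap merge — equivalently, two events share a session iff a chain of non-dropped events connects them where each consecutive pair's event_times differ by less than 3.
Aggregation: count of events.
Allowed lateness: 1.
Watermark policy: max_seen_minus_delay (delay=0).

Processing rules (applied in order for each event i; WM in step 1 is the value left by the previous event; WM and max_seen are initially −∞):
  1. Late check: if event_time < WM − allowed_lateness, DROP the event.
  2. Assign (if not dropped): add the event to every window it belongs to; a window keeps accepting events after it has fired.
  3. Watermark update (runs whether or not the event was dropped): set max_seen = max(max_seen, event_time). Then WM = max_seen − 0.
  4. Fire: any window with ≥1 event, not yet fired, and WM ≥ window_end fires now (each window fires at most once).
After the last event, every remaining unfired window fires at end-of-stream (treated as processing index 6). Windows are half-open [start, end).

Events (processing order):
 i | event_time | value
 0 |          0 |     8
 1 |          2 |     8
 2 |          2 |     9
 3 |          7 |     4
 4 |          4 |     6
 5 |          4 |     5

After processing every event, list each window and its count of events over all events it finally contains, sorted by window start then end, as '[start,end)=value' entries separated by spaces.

[0,5)=3 [7,10)=1

i=0 t=0 v=8: → [0,3); WM=0
i=1 t=2 v=8: → [0,5); WM=2
i=2 t=2 v=9: → [0,5); WM=2
i=3 t=7 v=4: → [7,10); WM=7
i=4 t=4 v=6: DROP (t<7-1); WM=7
i=5 t=4 v=5: DROP (t<7-1); WM=7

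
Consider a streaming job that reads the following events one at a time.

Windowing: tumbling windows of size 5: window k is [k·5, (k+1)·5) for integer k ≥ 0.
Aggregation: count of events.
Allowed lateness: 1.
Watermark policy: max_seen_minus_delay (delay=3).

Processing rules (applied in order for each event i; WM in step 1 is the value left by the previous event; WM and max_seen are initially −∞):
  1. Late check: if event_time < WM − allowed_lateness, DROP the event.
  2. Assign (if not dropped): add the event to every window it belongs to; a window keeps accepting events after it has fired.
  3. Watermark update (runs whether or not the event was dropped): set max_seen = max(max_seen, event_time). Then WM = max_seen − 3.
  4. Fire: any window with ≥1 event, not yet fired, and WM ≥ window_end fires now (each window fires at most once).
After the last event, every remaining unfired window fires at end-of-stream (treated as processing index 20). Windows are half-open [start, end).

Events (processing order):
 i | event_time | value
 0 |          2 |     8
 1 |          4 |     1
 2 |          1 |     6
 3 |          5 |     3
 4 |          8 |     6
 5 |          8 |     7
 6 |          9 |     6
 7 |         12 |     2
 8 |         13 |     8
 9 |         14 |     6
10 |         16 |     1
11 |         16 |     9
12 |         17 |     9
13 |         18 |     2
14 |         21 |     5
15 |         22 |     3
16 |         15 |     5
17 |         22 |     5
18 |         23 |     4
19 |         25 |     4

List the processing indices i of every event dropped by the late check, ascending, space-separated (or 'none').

i=0 t=2 v=8: → [0,5); WM=-1
i=1 t=4 v=1: → [0,5); WM=1
i=2 t=1 v=6: → [0,5); WM=1
i=3 t=5 v=3: → [5,10); WM=2
i=4 t=8 v=6: → [5,10); WM=5; [0,5) fires=3
i=5 t=8 v=7: → [5,10); WM=5
i=6 t=9 v=6: → [5,10); WM=6
i=7 t=12 v=2: → [10,15); WM=9
i=8 t=13 v=8: → [10,15); WM=10; [5,10) fires=4
i=9 t=14 v=6: → [10,15); WM=11
i=10 t=16 v=1: → [15,20); WM=13
i=11 t=16 v=9: → [15,20); WM=13
i=12 t=17 v=9: → [15,20); WM=14
i=13 t=18 v=2: → [15,20); WM=15; [10,15) fires=3
i=14 t=21 v=5: → [20,25); WM=18
i=15 t=22 v=3: → [20,25); WM=19
i=16 t=15 v=5: DROP (t<19-1); WM=19
i=17 t=22 v=5: → [20,25); WM=19
i=18 t=23 v=4: → [20,25); WM=20; [15,20) fires=4
i=19 t=25 v=4: → [25,30); WM=22

16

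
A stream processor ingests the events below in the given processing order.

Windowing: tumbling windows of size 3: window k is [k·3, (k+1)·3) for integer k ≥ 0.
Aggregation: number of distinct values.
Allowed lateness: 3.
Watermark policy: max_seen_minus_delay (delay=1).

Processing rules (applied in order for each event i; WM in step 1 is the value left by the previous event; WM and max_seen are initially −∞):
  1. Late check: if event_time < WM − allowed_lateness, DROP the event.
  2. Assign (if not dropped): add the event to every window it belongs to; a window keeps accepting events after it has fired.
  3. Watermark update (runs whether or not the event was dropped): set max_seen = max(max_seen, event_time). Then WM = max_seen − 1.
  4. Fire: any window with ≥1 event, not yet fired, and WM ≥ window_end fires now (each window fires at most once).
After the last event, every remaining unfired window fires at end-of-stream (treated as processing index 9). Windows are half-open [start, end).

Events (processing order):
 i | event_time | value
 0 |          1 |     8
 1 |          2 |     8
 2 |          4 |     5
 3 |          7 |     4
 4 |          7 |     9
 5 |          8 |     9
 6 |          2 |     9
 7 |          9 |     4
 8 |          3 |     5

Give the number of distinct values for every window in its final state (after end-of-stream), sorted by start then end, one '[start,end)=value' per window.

[0,3)=1 [3,6)=1 [6,9)=2 [9,12)=1

i=0 t=1 v=8: → [0,3); WM=0
i=1 t=2 v=8: → [0,3); WM=1
i=2 t=4 v=5: → [3,6); WM=3; [0,3) fires=1
i=3 t=7 v=4: → [6,9); WM=6; [3,6) fires=1
i=4 t=7 v=9: → [6,9); WM=6
i=5 t=8 v=9: → [6,9); WM=7
i=6 t=2 v=9: DROP (t<7-3); WM=7
i=7 t=9 v=4: → [9,12); WM=8
i=8 t=3 v=5: DROP (t<8-3); WM=8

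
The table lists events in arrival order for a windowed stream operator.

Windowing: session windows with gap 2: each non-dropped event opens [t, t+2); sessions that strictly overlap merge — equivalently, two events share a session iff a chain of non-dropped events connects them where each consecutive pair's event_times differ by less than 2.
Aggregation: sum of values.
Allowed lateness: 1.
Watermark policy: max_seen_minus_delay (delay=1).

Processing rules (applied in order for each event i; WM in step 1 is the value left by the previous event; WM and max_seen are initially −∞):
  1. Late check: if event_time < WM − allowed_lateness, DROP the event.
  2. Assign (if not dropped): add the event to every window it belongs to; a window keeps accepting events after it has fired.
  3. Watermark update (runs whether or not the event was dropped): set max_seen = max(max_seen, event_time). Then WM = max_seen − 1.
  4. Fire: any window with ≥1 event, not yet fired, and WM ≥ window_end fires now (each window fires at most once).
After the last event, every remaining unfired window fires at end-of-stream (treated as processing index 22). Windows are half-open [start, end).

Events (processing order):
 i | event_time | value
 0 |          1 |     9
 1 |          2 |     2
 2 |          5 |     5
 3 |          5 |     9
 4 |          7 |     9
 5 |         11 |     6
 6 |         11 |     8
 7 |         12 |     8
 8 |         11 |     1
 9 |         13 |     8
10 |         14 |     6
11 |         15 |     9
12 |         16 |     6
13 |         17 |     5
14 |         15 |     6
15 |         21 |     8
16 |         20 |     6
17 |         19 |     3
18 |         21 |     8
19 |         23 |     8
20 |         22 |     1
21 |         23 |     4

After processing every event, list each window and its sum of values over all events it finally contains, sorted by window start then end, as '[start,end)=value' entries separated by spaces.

i=0 t=1 v=9: → [1,3); WM=0
i=1 t=2 v=2: → [1,4); WM=1
i=2 t=5 v=5: → [5,7); WM=4
i=3 t=5 v=9: → [5,7); WM=4
i=4 t=7 v=9: → [7,9); WM=6
i=5 t=11 v=6: → [11,13); WM=10
i=6 t=11 v=8: → [11,13); WM=10
i=7 t=12 v=8: → [11,14); WM=11
i=8 t=11 v=1: → [11,14); WM=11
i=9 t=13 v=8: → [11,15); WM=12
i=10 t=14 v=6: → [11,16); WM=13
i=11 t=15 v=9: → [11,17); WM=14
i=12 t=16 v=6: → [11,18); WM=15
i=13 t=17 v=5: → [11,19); WM=16
i=14 t=15 v=6: → [11,19); WM=16
i=15 t=21 v=8: → [21,23); WM=20
i=16 t=20 v=6: → [20,23); WM=20
i=17 t=19 v=3: → [19,23); WM=20
i=18 t=21 v=8: → [19,23); WM=20
i=19 t=23 v=8: → [23,25); WM=22
i=20 t=22 v=1: → [19,25); WM=22
i=21 t=23 v=4: → [19,25); WM=22

[1,4)=11 [5,7)=14 [7,9)=9 [11,19)=63 [19,25)=38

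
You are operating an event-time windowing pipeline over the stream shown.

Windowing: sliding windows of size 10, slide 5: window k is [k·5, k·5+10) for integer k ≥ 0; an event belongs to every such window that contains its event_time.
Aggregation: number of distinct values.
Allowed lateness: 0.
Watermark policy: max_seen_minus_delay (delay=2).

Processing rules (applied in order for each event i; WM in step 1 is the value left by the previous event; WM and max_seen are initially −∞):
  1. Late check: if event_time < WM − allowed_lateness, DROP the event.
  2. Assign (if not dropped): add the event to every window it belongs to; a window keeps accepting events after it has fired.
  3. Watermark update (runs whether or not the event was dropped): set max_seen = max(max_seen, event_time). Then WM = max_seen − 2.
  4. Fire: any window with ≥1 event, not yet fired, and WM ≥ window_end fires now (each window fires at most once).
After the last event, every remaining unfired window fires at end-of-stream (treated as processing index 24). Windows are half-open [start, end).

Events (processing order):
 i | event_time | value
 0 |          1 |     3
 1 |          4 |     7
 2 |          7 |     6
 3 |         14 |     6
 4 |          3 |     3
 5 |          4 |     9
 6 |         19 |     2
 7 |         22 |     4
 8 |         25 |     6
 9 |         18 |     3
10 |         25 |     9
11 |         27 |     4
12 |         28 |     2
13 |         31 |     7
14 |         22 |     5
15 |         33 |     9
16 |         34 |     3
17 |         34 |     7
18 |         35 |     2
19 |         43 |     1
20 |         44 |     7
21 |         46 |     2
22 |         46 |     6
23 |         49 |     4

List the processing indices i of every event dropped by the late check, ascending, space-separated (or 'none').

i=0 t=1 v=3: → [0,10); WM=-1
i=1 t=4 v=7: → [0,10); WM=2
i=2 t=7 v=6: → [5,15),[0,10); WM=5
i=3 t=14 v=6: → [10,20),[5,15); WM=12; [0,10) fires=3
i=4 t=3 v=3: DROP (t<12-0); WM=12
i=5 t=4 v=9: DROP (t<12-0); WM=12
i=6 t=19 v=2: → [15,25),[10,20); WM=17; [5,15) fires=1
i=7 t=22 v=4: → [20,30),[15,25); WM=20; [10,20) fires=2
i=8 t=25 v=6: → [25,35),[20,30); WM=23
i=9 t=18 v=3: DROP (t<23-0); WM=23
i=10 t=25 v=9: → [25,35),[20,30); WM=23
i=11 t=27 v=4: → [25,35),[20,30); WM=25; [15,25) fires=2
i=12 t=28 v=2: → [25,35),[20,30); WM=26
i=13 t=31 v=7: → [30,40),[25,35); WM=29
i=14 t=22 v=5: DROP (t<29-0); WM=29
i=15 t=33 v=9: → [30,40),[25,35); WM=31; [20,30) fires=4
i=16 t=34 v=3: → [30,40),[25,35); WM=32
i=17 t=34 v=7: → [30,40),[25,35); WM=32
i=18 t=35 v=2: → [35,45),[30,40); WM=33
i=19 t=43 v=1: → [40,50),[35,45); WM=41; [25,35) fires=6 [30,40) fires=4
i=20 t=44 v=7: → [40,50),[35,45); WM=42
i=21 t=46 v=2: → [45,55),[40,50); WM=44
i=22 t=46 v=6: → [45,55),[40,50); WM=44
i=23 t=49 v=4: → [45,55),[40,50); WM=47; [35,45) fires=3

4 5 9 14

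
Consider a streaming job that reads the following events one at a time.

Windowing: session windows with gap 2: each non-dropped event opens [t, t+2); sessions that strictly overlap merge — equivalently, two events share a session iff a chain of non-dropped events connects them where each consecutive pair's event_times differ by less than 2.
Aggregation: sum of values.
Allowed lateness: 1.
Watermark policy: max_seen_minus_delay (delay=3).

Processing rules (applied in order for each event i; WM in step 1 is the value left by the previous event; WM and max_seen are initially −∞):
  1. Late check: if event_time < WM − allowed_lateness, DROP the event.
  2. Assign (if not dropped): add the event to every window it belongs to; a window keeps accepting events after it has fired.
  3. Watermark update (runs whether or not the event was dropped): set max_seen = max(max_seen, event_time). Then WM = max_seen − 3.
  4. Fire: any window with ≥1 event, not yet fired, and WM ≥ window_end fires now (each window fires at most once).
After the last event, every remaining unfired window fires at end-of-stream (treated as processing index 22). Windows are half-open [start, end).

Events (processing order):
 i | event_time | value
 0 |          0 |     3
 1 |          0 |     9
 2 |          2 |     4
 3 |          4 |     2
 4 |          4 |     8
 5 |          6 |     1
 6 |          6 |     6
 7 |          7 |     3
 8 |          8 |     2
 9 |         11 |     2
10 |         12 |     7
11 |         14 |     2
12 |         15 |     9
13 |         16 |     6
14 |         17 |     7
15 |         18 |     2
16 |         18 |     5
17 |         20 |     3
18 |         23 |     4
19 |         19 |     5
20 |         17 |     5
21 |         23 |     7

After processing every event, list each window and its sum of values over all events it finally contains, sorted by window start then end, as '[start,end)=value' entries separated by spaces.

i=0 t=0 v=3: → [0,2); WM=-3
i=1 t=0 v=9: → [0,2); WM=-3
i=2 t=2 v=4: → [2,4); WM=-1
i=3 t=4 v=2: → [4,6); WM=1
i=4 t=4 v=8: → [4,6); WM=1
i=5 t=6 v=1: → [6,8); WM=3
i=6 t=6 v=6: → [6,8); WM=3
i=7 t=7 v=3: → [6,9); WM=4
i=8 t=8 v=2: → [6,10); WM=5
i=9 t=11 v=2: → [11,13); WM=8
i=10 t=12 v=7: → [11,14); WM=9
i=11 t=14 v=2: → [14,16); WM=11
i=12 t=15 v=9: → [14,17); WM=12
i=13 t=16 v=6: → [14,18); WM=13
i=14 t=17 v=7: → [14,19); WM=14
i=15 t=18 v=2: → [14,20); WM=15
i=16 t=18 v=5: → [14,20); WM=15
i=17 t=20 v=3: → [20,22); WM=17
i=18 t=23 v=4: → [23,25); WM=20
i=19 t=19 v=5: → [14,22); WM=20
i=20 t=17 v=5: DROP (t<20-1); WM=20
i=21 t=23 v=7: → [23,25); WM=20

[0,2)=12 [2,4)=4 [4,6)=10 [6,10)=12 [11,14)=9 [14,22)=39 [23,25)=11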